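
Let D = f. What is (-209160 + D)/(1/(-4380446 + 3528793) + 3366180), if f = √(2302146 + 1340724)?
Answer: -178131741480/2866817295539 + 851653*√3642870/2866817295539 ≈ -0.061569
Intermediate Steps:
f = √3642870 ≈ 1908.6
D = √3642870 ≈ 1908.6
(-209160 + D)/(1/(-4380446 + 3528793) + 3366180) = (-209160 + √3642870)/(1/(-4380446 + 3528793) + 3366180) = (-209160 + √3642870)/(1/(-851653) + 3366180) = (-209160 + √3642870)/(-1/851653 + 3366180) = (-209160 + √3642870)/(2866817295539/851653) = (-209160 + √3642870)*(851653/2866817295539) = -178131741480/2866817295539 + 851653*√3642870/2866817295539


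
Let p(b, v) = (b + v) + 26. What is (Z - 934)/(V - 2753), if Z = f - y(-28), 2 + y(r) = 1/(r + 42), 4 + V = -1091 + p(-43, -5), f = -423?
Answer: 18971/54180 ≈ 0.35015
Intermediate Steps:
p(b, v) = 26 + b + v
V = -1117 (V = -4 + (-1091 + (26 - 43 - 5)) = -4 + (-1091 - 22) = -4 - 1113 = -1117)
y(r) = -2 + 1/(42 + r) (y(r) = -2 + 1/(r + 42) = -2 + 1/(42 + r))
Z = -5895/14 (Z = -423 - (-83 - 2*(-28))/(42 - 28) = -423 - (-83 + 56)/14 = -423 - (-27)/14 = -423 - 1*(-27/14) = -423 + 27/14 = -5895/14 ≈ -421.07)
(Z - 934)/(V - 2753) = (-5895/14 - 934)/(-1117 - 2753) = -18971/14/(-3870) = -18971/14*(-1/3870) = 18971/54180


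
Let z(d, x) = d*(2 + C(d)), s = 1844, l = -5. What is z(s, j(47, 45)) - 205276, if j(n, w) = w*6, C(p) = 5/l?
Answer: -203432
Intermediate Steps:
C(p) = -1 (C(p) = 5/(-5) = 5*(-1/5) = -1)
j(n, w) = 6*w
z(d, x) = d (z(d, x) = d*(2 - 1) = d*1 = d)
z(s, j(47, 45)) - 205276 = 1844 - 205276 = -203432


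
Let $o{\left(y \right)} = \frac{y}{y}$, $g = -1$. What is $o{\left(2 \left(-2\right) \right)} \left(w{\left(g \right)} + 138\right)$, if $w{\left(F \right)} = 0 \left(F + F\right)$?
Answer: $138$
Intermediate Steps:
$w{\left(F \right)} = 0$ ($w{\left(F \right)} = 0 \cdot 2 F = 0$)
$o{\left(y \right)} = 1$
$o{\left(2 \left(-2\right) \right)} \left(w{\left(g \right)} + 138\right) = 1 \left(0 + 138\right) = 1 \cdot 138 = 138$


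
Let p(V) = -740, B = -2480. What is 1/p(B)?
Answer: -1/740 ≈ -0.0013514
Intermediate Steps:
1/p(B) = 1/(-740) = -1/740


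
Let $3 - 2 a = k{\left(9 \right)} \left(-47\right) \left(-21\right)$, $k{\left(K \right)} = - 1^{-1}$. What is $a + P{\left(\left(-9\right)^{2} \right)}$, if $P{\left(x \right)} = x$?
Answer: $576$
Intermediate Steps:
$k{\left(K \right)} = -1$ ($k{\left(K \right)} = \left(-1\right) 1 = -1$)
$a = 495$ ($a = \frac{3}{2} - \frac{\left(-1\right) \left(-47\right) \left(-21\right)}{2} = \frac{3}{2} - \frac{47 \left(-21\right)}{2} = \frac{3}{2} - - \frac{987}{2} = \frac{3}{2} + \frac{987}{2} = 495$)
$a + P{\left(\left(-9\right)^{2} \right)} = 495 + \left(-9\right)^{2} = 495 + 81 = 576$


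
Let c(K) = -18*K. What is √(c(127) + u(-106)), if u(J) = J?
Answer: 2*I*√598 ≈ 48.908*I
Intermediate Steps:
√(c(127) + u(-106)) = √(-18*127 - 106) = √(-2286 - 106) = √(-2392) = 2*I*√598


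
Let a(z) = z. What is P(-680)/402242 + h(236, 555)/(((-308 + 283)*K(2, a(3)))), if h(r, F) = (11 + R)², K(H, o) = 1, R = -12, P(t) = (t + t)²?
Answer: 22918879/5028025 ≈ 4.5582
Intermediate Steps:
P(t) = 4*t² (P(t) = (2*t)² = 4*t²)
h(r, F) = 1 (h(r, F) = (11 - 12)² = (-1)² = 1)
P(-680)/402242 + h(236, 555)/(((-308 + 283)*K(2, a(3)))) = (4*(-680)²)/402242 + 1/((-308 + 283)*1) = (4*462400)*(1/402242) + 1/(-25*1) = 1849600*(1/402242) + 1/(-25) = 924800/201121 + 1*(-1/25) = 924800/201121 - 1/25 = 22918879/5028025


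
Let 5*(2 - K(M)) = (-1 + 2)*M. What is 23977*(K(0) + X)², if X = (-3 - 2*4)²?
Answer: 362748033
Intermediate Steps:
X = 121 (X = (-3 - 8)² = (-11)² = 121)
K(M) = 2 - M/5 (K(M) = 2 - (-1 + 2)*M/5 = 2 - M/5)
23977*(K(0) + X)² = 23977*((2 - ⅕*0) + 121)² = 23977*((2 + 0) + 121)² = 23977*(2 + 121)² = 23977*123² = 23977*15129 = 362748033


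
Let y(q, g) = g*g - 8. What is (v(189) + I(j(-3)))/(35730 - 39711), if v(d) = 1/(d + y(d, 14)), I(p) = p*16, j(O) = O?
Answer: 18095/1500837 ≈ 0.012057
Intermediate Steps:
y(q, g) = -8 + g² (y(q, g) = g² - 8 = -8 + g²)
I(p) = 16*p
v(d) = 1/(188 + d) (v(d) = 1/(d + (-8 + 14²)) = 1/(d + (-8 + 196)) = 1/(d + 188) = 1/(188 + d))
(v(189) + I(j(-3)))/(35730 - 39711) = (1/(188 + 189) + 16*(-3))/(35730 - 39711) = (1/377 - 48)/(-3981) = (1/377 - 48)*(-1/3981) = -18095/377*(-1/3981) = 18095/1500837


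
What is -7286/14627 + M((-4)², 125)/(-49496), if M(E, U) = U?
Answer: -362456231/723977992 ≈ -0.50065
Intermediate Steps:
-7286/14627 + M((-4)², 125)/(-49496) = -7286/14627 + 125/(-49496) = -7286*1/14627 + 125*(-1/49496) = -7286/14627 - 125/49496 = -362456231/723977992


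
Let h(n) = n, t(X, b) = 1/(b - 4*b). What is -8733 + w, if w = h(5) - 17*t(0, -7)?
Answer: -183305/21 ≈ -8728.8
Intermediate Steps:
t(X, b) = -1/(3*b) (t(X, b) = 1/(-3*b) = -1/(3*b))
w = 88/21 (w = 5 - (-17)/(3*(-7)) = 5 - (-17)*(-1)/(3*7) = 5 - 17*1/21 = 5 - 17/21 = 88/21 ≈ 4.1905)
-8733 + w = -8733 + 88/21 = -183305/21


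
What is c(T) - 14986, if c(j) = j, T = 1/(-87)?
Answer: -1303783/87 ≈ -14986.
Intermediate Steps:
T = -1/87 ≈ -0.011494
c(T) - 14986 = -1/87 - 14986 = -1303783/87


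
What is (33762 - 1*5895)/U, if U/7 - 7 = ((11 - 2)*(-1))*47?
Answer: -3981/416 ≈ -9.5697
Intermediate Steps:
U = -2912 (U = 49 + 7*(((11 - 2)*(-1))*47) = 49 + 7*((9*(-1))*47) = 49 + 7*(-9*47) = 49 + 7*(-423) = 49 - 2961 = -2912)
(33762 - 1*5895)/U = (33762 - 1*5895)/(-2912) = (33762 - 5895)*(-1/2912) = 27867*(-1/2912) = -3981/416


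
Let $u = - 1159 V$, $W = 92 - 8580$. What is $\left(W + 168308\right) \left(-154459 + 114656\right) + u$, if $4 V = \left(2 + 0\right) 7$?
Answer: $- \frac{12722639033}{2} \approx -6.3613 \cdot 10^{9}$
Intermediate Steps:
$V = \frac{7}{2}$ ($V = \frac{\left(2 + 0\right) 7}{4} = \frac{2 \cdot 7}{4} = \frac{1}{4} \cdot 14 = \frac{7}{2} \approx 3.5$)
$W = -8488$ ($W = 92 - 8580 = -8488$)
$u = - \frac{8113}{2}$ ($u = \left(-1159\right) \frac{7}{2} = - \frac{8113}{2} \approx -4056.5$)
$\left(W + 168308\right) \left(-154459 + 114656\right) + u = \left(-8488 + 168308\right) \left(-154459 + 114656\right) - \frac{8113}{2} = 159820 \left(-39803\right) - \frac{8113}{2} = -6361315460 - \frac{8113}{2} = - \frac{12722639033}{2}$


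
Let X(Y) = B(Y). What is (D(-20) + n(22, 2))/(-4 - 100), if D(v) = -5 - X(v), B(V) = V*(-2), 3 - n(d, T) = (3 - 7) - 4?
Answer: 17/52 ≈ 0.32692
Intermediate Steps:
n(d, T) = 11 (n(d, T) = 3 - ((3 - 7) - 4) = 3 - (-4 - 4) = 3 - 1*(-8) = 3 + 8 = 11)
B(V) = -2*V
X(Y) = -2*Y
D(v) = -5 + 2*v (D(v) = -5 - (-2)*v = -5 + 2*v)
(D(-20) + n(22, 2))/(-4 - 100) = ((-5 + 2*(-20)) + 11)/(-4 - 100) = ((-5 - 40) + 11)/(-104) = (-45 + 11)*(-1/104) = -34*(-1/104) = 17/52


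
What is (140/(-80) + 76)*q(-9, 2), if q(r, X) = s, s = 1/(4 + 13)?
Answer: 297/68 ≈ 4.3676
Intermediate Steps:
s = 1/17 ≈ 0.058824
q(r, X) = 1/17
(140/(-80) + 76)*q(-9, 2) = (140/(-80) + 76)*(1/17) = (140*(-1/80) + 76)*(1/17) = (-7/4 + 76)*(1/17) = (297/4)*(1/17) = 297/68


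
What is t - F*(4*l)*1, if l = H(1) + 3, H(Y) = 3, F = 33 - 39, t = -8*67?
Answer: -392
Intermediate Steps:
t = -536
F = -6
l = 6 (l = 3 + 3 = 6)
t - F*(4*l)*1 = -536 - (-6)*(4*6)*1 = -536 - (-6)*24*1 = -536 - (-6)*24 = -536 - 1*(-144) = -536 + 144 = -392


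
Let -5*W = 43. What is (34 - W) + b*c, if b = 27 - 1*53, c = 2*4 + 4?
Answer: -1347/5 ≈ -269.40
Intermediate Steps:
W = -43/5 (W = -1/5*43 = -43/5 ≈ -8.6000)
c = 12 (c = 8 + 4 = 12)
b = -26 (b = 27 - 53 = -26)
(34 - W) + b*c = (34 - 1*(-43/5)) - 26*12 = (34 + 43/5) - 312 = 213/5 - 312 = -1347/5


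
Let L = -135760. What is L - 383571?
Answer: -519331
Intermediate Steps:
L - 383571 = -135760 - 383571 = -519331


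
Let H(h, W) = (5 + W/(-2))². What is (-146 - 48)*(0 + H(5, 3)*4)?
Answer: -9506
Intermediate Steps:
H(h, W) = (5 - W/2)² (H(h, W) = (5 + W*(-½))² = (5 - W/2)²)
(-146 - 48)*(0 + H(5, 3)*4) = (-146 - 48)*(0 + ((-10 + 3)²/4)*4) = -194*(0 + ((¼)*(-7)²)*4) = -194*(0 + ((¼)*49)*4) = -194*(0 + (49/4)*4) = -194*(0 + 49) = -194*49 = -9506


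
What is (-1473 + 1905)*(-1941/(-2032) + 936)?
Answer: 51405111/127 ≈ 4.0476e+5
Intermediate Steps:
(-1473 + 1905)*(-1941/(-2032) + 936) = 432*(-1941*(-1/2032) + 936) = 432*(1941/2032 + 936) = 432*(1903893/2032) = 51405111/127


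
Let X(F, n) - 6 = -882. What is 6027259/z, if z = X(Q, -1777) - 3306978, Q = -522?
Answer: -6027259/3307854 ≈ -1.8221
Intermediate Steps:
X(F, n) = -876 (X(F, n) = 6 - 882 = -876)
z = -3307854 (z = -876 - 3306978 = -3307854)
6027259/z = 6027259/(-3307854) = 6027259*(-1/3307854) = -6027259/3307854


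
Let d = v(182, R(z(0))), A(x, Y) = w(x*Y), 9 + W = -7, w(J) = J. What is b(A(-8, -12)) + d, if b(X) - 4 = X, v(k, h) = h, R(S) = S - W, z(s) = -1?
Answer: 115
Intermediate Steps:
W = -16 (W = -9 - 7 = -16)
A(x, Y) = Y*x (A(x, Y) = x*Y = Y*x)
R(S) = 16 + S (R(S) = S - 1*(-16) = S + 16 = 16 + S)
b(X) = 4 + X
d = 15 (d = 16 - 1 = 15)
b(A(-8, -12)) + d = (4 - 12*(-8)) + 15 = (4 + 96) + 15 = 100 + 15 = 115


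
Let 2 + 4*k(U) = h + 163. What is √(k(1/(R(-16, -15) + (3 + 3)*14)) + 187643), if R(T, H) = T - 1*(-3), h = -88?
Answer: 3*√83405/2 ≈ 433.20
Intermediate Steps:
R(T, H) = 3 + T (R(T, H) = T + 3 = 3 + T)
k(U) = 73/4 (k(U) = -½ + (-88 + 163)/4 = -½ + (¼)*75 = -½ + 75/4 = 73/4)
√(k(1/(R(-16, -15) + (3 + 3)*14)) + 187643) = √(73/4 + 187643) = √(750645/4) = 3*√83405/2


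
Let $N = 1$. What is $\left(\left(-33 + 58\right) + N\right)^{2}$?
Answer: $676$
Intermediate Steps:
$\left(\left(-33 + 58\right) + N\right)^{2} = \left(\left(-33 + 58\right) + 1\right)^{2} = \left(25 + 1\right)^{2} = 26^{2} = 676$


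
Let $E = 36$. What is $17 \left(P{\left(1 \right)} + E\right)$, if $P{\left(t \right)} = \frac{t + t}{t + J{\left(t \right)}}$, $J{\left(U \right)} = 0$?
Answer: $646$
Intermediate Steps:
$P{\left(t \right)} = 2$ ($P{\left(t \right)} = \frac{t + t}{t + 0} = \frac{2 t}{t} = 2$)
$17 \left(P{\left(1 \right)} + E\right) = 17 \left(2 + 36\right) = 17 \cdot 38 = 646$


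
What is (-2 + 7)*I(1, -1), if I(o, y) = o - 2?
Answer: -5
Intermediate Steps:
I(o, y) = -2 + o
(-2 + 7)*I(1, -1) = (-2 + 7)*(-2 + 1) = 5*(-1) = -5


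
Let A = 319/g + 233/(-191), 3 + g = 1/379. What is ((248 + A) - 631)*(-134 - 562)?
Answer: 9261897069/27122 ≈ 3.4149e+5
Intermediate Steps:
g = -1136/379 (g = -3 + 1/379 = -1136/379 ≈ -2.9974)
A = -23356779/216976 (A = 319/(-1136/379) + 233/(-191) = 319*(-379/1136) + 233*(-1/191) = -120901/1136 - 233/191 = -23356779/216976 ≈ -107.65)
((248 + A) - 631)*(-134 - 562) = ((248 - 23356779/216976) - 631)*(-134 - 562) = (30453269/216976 - 631)*(-696) = -106458587/216976*(-696) = 9261897069/27122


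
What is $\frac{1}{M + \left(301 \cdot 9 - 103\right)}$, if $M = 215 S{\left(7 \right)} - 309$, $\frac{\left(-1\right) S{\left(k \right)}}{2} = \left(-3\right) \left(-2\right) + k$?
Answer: $- \frac{1}{3293} \approx -0.00030367$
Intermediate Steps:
$S{\left(k \right)} = -12 - 2 k$ ($S{\left(k \right)} = - 2 \left(\left(-3\right) \left(-2\right) + k\right) = - 2 \left(6 + k\right) = -12 - 2 k$)
$M = -5899$ ($M = 215 \left(-12 - 14\right) - 309 = 215 \left(-26\right) - 309 = -5590 - 309 = -5899$)
$\frac{1}{M + \left(301 \cdot 9 - 103\right)} = \frac{1}{-5899 + \left(301 \cdot 9 - 103\right)} = \frac{1}{-5899 + \left(2709 - 103\right)} = \frac{1}{-5899 + 2606} = \frac{1}{-3293} = - \frac{1}{3293}$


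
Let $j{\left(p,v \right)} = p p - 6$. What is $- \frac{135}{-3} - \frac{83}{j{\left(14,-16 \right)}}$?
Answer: $\frac{8467}{190} \approx 44.563$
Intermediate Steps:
$j{\left(p,v \right)} = -6 + p^{2}$ ($j{\left(p,v \right)} = p^{2} - 6 = -6 + p^{2}$)
$- \frac{135}{-3} - \frac{83}{j{\left(14,-16 \right)}} = - \frac{135}{-3} - \frac{83}{-6 + 14^{2}} = \left(-135\right) \left(- \frac{1}{3}\right) - \frac{83}{-6 + 196} = 45 - \frac{83}{190} = \frac{8467}{190}$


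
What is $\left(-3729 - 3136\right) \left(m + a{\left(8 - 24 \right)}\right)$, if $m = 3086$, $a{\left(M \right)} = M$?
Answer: $-21075550$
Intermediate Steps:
$\left(-3729 - 3136\right) \left(m + a{\left(8 - 24 \right)}\right) = \left(-3729 - 3136\right) \left(3086 + \left(8 - 24\right)\right) = - 6865 \left(3086 + \left(8 - 24\right)\right) = - 6865 \left(3086 - 16\right) = \left(-6865\right) 3070 = -21075550$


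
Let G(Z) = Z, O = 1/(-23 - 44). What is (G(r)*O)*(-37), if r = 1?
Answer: 37/67 ≈ 0.55224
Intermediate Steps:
O = -1/67 (O = 1/(-67) = -1/67 ≈ -0.014925)
(G(r)*O)*(-37) = (1*(-1/67))*(-37) = -1/67*(-37) = 37/67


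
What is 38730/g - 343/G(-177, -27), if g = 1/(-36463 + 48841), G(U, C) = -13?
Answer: 6232199563/13 ≈ 4.7940e+8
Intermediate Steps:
g = 1/12378 ≈ 8.0789e-5
38730/g - 343/G(-177, -27) = 38730/(1/12378) - 343/(-13) = 38730*12378 - 343*(-1/13) = 479399940 + 343/13 = 6232199563/13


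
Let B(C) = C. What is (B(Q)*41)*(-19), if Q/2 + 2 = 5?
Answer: -4674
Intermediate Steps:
Q = 6 (Q = -4 + 2*5 = -4 + 10 = 6)
(B(Q)*41)*(-19) = (6*41)*(-19) = 246*(-19) = -4674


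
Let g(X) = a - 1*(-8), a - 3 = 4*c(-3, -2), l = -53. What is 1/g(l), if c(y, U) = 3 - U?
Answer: 1/31 ≈ 0.032258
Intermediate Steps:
a = 23 (a = 3 + 4*(3 - 1*(-2)) = 3 + 4*(3 + 2) = 3 + 4*5 = 3 + 20 = 23)
g(X) = 31 (g(X) = 23 - 1*(-8) = 23 + 8 = 31)
1/g(l) = 1/31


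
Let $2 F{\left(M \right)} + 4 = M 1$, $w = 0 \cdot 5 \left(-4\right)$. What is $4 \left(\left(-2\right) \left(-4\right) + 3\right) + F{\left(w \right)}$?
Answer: $42$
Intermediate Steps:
$w = 0$ ($w = 0 \left(-4\right) = 0$)
$F{\left(M \right)} = -2 + \frac{M}{2}$ ($F{\left(M \right)} = -2 + \frac{M 1}{2} = -2 + \frac{M}{2}$)
$4 \left(\left(-2\right) \left(-4\right) + 3\right) + F{\left(w \right)} = 4 \left(\left(-2\right) \left(-4\right) + 3\right) + \left(-2 + \frac{1}{2} \cdot 0\right) = 4 \left(8 + 3\right) + \left(-2 + 0\right) = 4 \cdot 11 - 2 = 44 - 2 = 42$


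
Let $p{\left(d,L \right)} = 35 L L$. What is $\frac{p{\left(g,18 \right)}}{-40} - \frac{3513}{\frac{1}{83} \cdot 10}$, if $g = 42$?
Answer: $- \frac{147207}{5} \approx -29441.0$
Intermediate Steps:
$p{\left(d,L \right)} = 35 L^{2}$
$\frac{p{\left(g,18 \right)}}{-40} - \frac{3513}{\frac{1}{83} \cdot 10} = \frac{35 \cdot 18^{2}}{-40} - \frac{3513}{\frac{1}{83} \cdot 10} = 35 \cdot 324 \left(- \frac{1}{40}\right) - \frac{3513}{\frac{1}{83} \cdot 10} = 11340 \left(- \frac{1}{40}\right) - \frac{3513}{\frac{10}{83}} = - \frac{567}{2} - \frac{291579}{10} = - \frac{147207}{5}$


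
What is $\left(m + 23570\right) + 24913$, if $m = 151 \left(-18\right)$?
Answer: $45765$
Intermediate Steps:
$m = -2718$
$\left(m + 23570\right) + 24913 = \left(-2718 + 23570\right) + 24913 = 20852 + 24913 = 45765$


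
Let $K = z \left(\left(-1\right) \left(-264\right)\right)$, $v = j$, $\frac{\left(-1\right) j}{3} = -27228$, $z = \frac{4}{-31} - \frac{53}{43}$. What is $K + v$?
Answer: $\frac{108405612}{1333} \approx 81325.0$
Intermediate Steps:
$z = - \frac{1815}{1333}$ ($z = 4 \left(- \frac{1}{31}\right) - \frac{53}{43} = - \frac{4}{31} - \frac{53}{43} = - \frac{1815}{1333} \approx -1.3616$)
$j = 81684$ ($j = \left(-3\right) \left(-27228\right) = 81684$)
$v = 81684$
$K = - \frac{479160}{1333}$ ($K = - \frac{1815 \left(\left(-1\right) \left(-264\right)\right)}{1333} = \left(- \frac{1815}{1333}\right) 264 = - \frac{479160}{1333} \approx -359.46$)
$K + v = - \frac{479160}{1333} + 81684 = \frac{108405612}{1333}$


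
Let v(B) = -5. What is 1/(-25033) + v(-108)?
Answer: -125166/25033 ≈ -5.0000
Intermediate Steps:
1/(-25033) + v(-108) = 1/(-25033) - 5 = -1/25033 - 5 = -125166/25033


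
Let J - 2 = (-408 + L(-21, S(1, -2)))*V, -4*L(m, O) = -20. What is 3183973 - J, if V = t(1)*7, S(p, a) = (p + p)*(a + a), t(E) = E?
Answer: 3186792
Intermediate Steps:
S(p, a) = 4*a*p (S(p, a) = (2*p)*(2*a) = 4*a*p)
L(m, O) = 5 (L(m, O) = -¼*(-20) = 5)
V = 7 (V = 1*7 = 7)
J = -2819 (J = 2 + (-408 + 5)*7 = 2 - 403*7 = 2 - 2821 = -2819)
3183973 - J = 3183973 - 1*(-2819) = 3183973 + 2819 = 3186792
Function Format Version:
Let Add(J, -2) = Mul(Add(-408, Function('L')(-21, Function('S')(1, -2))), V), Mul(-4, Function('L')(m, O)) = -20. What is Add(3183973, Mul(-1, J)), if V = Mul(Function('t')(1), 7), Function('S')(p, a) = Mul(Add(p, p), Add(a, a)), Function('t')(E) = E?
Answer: 3186792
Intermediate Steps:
Function('S')(p, a) = Mul(4, a, p) (Function('S')(p, a) = Mul(Mul(2, p), Mul(2, a)) = Mul(4, a, p))
Function('L')(m, O) = 5 (Function('L')(m, O) = Mul(Rational(-1, 4), -20) = 5)
V = 7 (V = Mul(1, 7) = 7)
J = -2819 (J = Add(2, Mul(Add(-408, 5), 7)) = Add(2, Mul(-403, 7)) = Add(2, -2821) = -2819)
Add(3183973, Mul(-1, J)) = Add(3183973, Mul(-1, -2819)) = Add(3183973, 2819) = 3186792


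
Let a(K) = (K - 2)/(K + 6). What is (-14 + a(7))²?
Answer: 31329/169 ≈ 185.38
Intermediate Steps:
a(K) = (-2 + K)/(6 + K)
(-14 + a(7))² = (-14 + (-2 + 7)/(6 + 7))² = (-14 + 5/13)² = (-177/13)² = 31329/169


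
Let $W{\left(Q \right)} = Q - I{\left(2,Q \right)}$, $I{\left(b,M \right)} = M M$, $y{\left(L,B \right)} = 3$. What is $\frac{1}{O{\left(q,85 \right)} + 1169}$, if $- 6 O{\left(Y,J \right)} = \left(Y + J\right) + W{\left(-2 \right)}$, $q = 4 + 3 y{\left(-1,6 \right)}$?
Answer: $\frac{3}{3461} \approx 0.0008668$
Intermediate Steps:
$I{\left(b,M \right)} = M^{2}$
$q = 13$ ($q = 4 + 3 \cdot 3 = 4 + 9 = 13$)
$W{\left(Q \right)} = Q - Q^{2}$
$O{\left(Y,J \right)} = 1 - \frac{J}{6} - \frac{Y}{6}$ ($O{\left(Y,J \right)} = - \frac{\left(Y + J\right) - 2 \left(1 - -2\right)}{6} = - \frac{\left(J + Y\right) - 2 \left(1 + 2\right)}{6} = - \frac{\left(J + Y\right) - 6}{6} = - \frac{-6 + J + Y}{6} = 1 - \frac{J}{6} - \frac{Y}{6}$)
$\frac{1}{O{\left(q,85 \right)} + 1169} = \frac{1}{\left(1 - \frac{85}{6} - \frac{13}{6}\right) + 1169} = \frac{1}{- \frac{46}{3} + 1169} = \frac{1}{\frac{3461}{3}} = \frac{3}{3461}$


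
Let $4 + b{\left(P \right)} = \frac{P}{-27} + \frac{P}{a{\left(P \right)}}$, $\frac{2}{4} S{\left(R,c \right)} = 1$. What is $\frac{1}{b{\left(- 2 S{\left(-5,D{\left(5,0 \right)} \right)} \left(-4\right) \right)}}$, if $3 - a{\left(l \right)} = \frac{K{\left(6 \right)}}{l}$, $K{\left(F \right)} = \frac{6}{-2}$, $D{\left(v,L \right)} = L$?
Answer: $\frac{459}{196} \approx 2.3418$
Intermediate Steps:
$S{\left(R,c \right)} = 2$ ($S{\left(R,c \right)} = 2 \cdot 1 = 2$)
$K{\left(F \right)} = -3$ ($K{\left(F \right)} = 6 \left(- \frac{1}{2}\right) = -3$)
$a{\left(l \right)} = 3 + \frac{3}{l}$ ($a{\left(l \right)} = 3 - - \frac{3}{l} = 3 + \frac{3}{l}$)
$b{\left(P \right)} = -4 - \frac{P}{27} + \frac{P}{3 + \frac{3}{P}}$ ($b{\left(P \right)} = -4 + \left(\frac{P}{-27} + \frac{P}{3 + \frac{3}{P}}\right) = -4 + \left(P \left(- \frac{1}{27}\right) + \frac{P}{3 + \frac{3}{P}}\right) = -4 - \left(\frac{P}{27} - \frac{P}{3 + \frac{3}{P}}\right) = -4 - \frac{P}{27} + \frac{P}{3 + \frac{3}{P}}$)
$\frac{1}{b{\left(- 2 S{\left(-5,D{\left(5,0 \right)} \right)} \left(-4\right) \right)}} = \frac{1}{\frac{1}{27} \frac{1}{1 + \left(-2\right) 2 \left(-4\right)} \left(-108 - 109 \left(-2\right) 2 \left(-4\right) + 8 \left(\left(-2\right) 2 \left(-4\right)\right)^{2}\right)} = \frac{1}{\frac{1}{27} \frac{1}{1 - -16} \left(-108 - 109 \left(\left(-4\right) \left(-4\right)\right) + 8 \left(\left(-4\right) \left(-4\right)\right)^{2}\right)} = \frac{1}{\frac{1}{27} \frac{1}{1 + 16} \left(-108 - 1744 + 8 \cdot 16^{2}\right)} = \frac{1}{\frac{1}{27} \cdot \frac{1}{17} \left(-108 - 1744 + 8 \cdot 256\right)} = \frac{1}{\frac{1}{27} \cdot \frac{1}{17} \left(-108 - 1744 + 2048\right)} = \frac{1}{\frac{1}{27} \cdot \frac{1}{17} \cdot 196} = \frac{1}{\frac{196}{459}} = \frac{459}{196}$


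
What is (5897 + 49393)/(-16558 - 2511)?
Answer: -55290/19069 ≈ -2.8995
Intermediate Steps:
(5897 + 49393)/(-16558 - 2511) = 55290/(-19069) = 55290*(-1/19069) = -55290/19069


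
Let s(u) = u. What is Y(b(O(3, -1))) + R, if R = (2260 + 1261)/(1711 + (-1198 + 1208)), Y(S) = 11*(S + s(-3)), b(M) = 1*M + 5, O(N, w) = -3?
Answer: -15410/1721 ≈ -8.9541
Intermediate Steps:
b(M) = 5 + M (b(M) = M + 5 = 5 + M)
Y(S) = -33 + 11*S (Y(S) = 11*(S - 3) = 11*(-3 + S) = -33 + 11*S)
R = 3521/1721 (R = 3521/(1711 + 10) = 3521/1721 ≈ 2.0459)
Y(b(O(3, -1))) + R = (-33 + 11*(5 - 3)) + 3521/1721 = (-33 + 11*2) + 3521/1721 = (-33 + 22) + 3521/1721 = -11 + 3521/1721 = -15410/1721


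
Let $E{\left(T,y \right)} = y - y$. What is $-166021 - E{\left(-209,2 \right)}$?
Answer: $-166021$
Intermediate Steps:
$E{\left(T,y \right)} = 0$
$-166021 - E{\left(-209,2 \right)} = -166021 - 0 = -166021 + 0 = -166021$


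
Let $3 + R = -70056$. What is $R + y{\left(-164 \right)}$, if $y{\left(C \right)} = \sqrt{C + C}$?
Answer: $-70059 + 2 i \sqrt{82} \approx -70059.0 + 18.111 i$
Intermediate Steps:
$R = -70059$ ($R = -3 - 70056 = -70059$)
$y{\left(C \right)} = \sqrt{2} \sqrt{C}$ ($y{\left(C \right)} = \sqrt{2 C} = \sqrt{2} \sqrt{C}$)
$R + y{\left(-164 \right)} = -70059 + \sqrt{2} \sqrt{-164} = -70059 + \sqrt{2} \cdot 2 i \sqrt{41} = -70059 + 2 i \sqrt{82}$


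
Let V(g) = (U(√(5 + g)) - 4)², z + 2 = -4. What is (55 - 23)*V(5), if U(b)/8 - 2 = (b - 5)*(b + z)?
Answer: 6005248 - 1869824*√10 ≈ 92345.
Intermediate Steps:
z = -6 (z = -2 - 4 = -6)
U(b) = 16 + 8*(-6 + b)*(-5 + b) (U(b) = 16 + 8*((b - 5)*(b - 6)) = 16 + 8*((-5 + b)*(-6 + b)) = 16 + 8*((-6 + b)*(-5 + b)) = 16 + 8*(-6 + b)*(-5 + b))
V(g) = (292 - 88*√(5 + g) + 8*g)² (V(g) = ((256 - 88*√(5 + g) + 8*(√(5 + g))²) - 4)² = ((256 - 88*√(5 + g) + 8*(5 + g)) - 4)² = ((256 - 88*√(5 + g) + (40 + 8*g)) - 4)² = ((296 - 88*√(5 + g) + 8*g) - 4)² = (292 - 88*√(5 + g) + 8*g)²)
(55 - 23)*V(5) = (55 - 23)*(16*(73 - 22*√(5 + 5) + 2*5)²) = 32*(16*(73 - 22*√10 + 10)²) = 32*(16*(83 - 22*√10)²) = 512*(83 - 22*√10)²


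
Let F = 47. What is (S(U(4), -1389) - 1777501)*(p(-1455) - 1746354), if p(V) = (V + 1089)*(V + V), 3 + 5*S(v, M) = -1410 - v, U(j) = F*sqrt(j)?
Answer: 6056030541528/5 ≈ 1.2112e+12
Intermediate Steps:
U(j) = 47*sqrt(j)
S(v, M) = -1413/5 - v/5 (S(v, M) = -3/5 + (-1410 - v)/5 = -3/5 + (-282 - v/5) = -1413/5 - v/5)
p(V) = 2*V*(1089 + V) (p(V) = (1089 + V)*(2*V) = 2*V*(1089 + V))
(S(U(4), -1389) - 1777501)*(p(-1455) - 1746354) = ((-1413/5 - 47*sqrt(4)/5) - 1777501)*(2*(-1455)*(1089 - 1455) - 1746354) = ((-1413/5 - 47*2/5) - 1777501)*(2*(-1455)*(-366) - 1746354) = ((-1413/5 - 1/5*94) - 1777501)*(1065060 - 1746354) = ((-1413/5 - 94/5) - 1777501)*(-681294) = (-1507/5 - 1777501)*(-681294) = -8889012/5*(-681294) = 6056030541528/5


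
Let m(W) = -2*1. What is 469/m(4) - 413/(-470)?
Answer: -54901/235 ≈ -233.62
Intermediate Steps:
m(W) = -2
469/m(4) - 413/(-470) = 469/(-2) - 413/(-470) = 469*(-½) - 413*(-1/470) = -469/2 + 413/470 = -54901/235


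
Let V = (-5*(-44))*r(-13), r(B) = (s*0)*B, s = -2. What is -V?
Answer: 0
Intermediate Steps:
r(B) = 0 (r(B) = (-2*0)*B = 0*B = 0)
V = 0 (V = -5*(-44)*0 = 220*0 = 0)
-V = -1*0 = 0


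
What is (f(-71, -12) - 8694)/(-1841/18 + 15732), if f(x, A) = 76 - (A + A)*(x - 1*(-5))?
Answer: -183636/281335 ≈ -0.65273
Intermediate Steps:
f(x, A) = 76 - 2*A*(5 + x) (f(x, A) = 76 - 2*A*(x + 5) = 76 - 2*A*(5 + x))
(f(-71, -12) - 8694)/(-1841/18 + 15732) = ((76 - 10*(-12) - 2*(-12)*(-71)) - 8694)/(-1841/18 + 15732) = ((76 + 120 - 1704) - 8694)/((1/18)*(-1841) + 15732) = (-1508 - 8694)/(-1841/18 + 15732) = -10202/281335/18 = -10202*18/281335 = -183636/281335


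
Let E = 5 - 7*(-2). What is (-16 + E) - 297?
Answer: -294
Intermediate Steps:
E = 19 (E = 5 + 14 = 19)
(-16 + E) - 297 = (-16 + 19) - 297 = 3 - 297 = -294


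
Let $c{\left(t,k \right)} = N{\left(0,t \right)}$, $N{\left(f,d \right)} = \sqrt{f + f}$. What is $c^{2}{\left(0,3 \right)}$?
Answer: $0$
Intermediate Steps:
$N{\left(f,d \right)} = \sqrt{2} \sqrt{f}$ ($N{\left(f,d \right)} = \sqrt{2 f} = \sqrt{2} \sqrt{f}$)
$c{\left(t,k \right)} = 0$ ($c{\left(t,k \right)} = \sqrt{2} \sqrt{0} = \sqrt{2} \cdot 0 = 0$)
$c^{2}{\left(0,3 \right)} = 0^{2} = 0$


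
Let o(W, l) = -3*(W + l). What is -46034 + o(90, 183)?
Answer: -46853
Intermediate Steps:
o(W, l) = -3*W - 3*l
-46034 + o(90, 183) = -46034 + (-3*90 - 3*183) = -46034 + (-270 - 549) = -46034 - 819 = -46853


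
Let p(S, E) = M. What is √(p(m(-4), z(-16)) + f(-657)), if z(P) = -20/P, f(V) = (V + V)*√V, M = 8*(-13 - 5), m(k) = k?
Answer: 3*√(-16 - 438*I*√73) ≈ 129.49 - 130.05*I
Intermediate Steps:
M = -144 (M = 8*(-18) = -144)
f(V) = 2*V^(3/2) (f(V) = (2*V)*√V = 2*V^(3/2))
p(S, E) = -144
√(p(m(-4), z(-16)) + f(-657)) = √(-144 + 2*(-657)^(3/2)) = √(-144 + 2*(-1971*I*√73)) = √(-144 - 3942*I*√73)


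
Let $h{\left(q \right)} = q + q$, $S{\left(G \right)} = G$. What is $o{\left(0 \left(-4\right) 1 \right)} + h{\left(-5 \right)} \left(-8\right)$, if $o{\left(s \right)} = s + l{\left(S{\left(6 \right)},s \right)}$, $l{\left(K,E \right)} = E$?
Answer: $80$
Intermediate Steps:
$h{\left(q \right)} = 2 q$
$o{\left(s \right)} = 2 s$ ($o{\left(s \right)} = s + s = 2 s$)
$o{\left(0 \left(-4\right) 1 \right)} + h{\left(-5 \right)} \left(-8\right) = 2 \cdot 0 \left(-4\right) 1 + 2 \left(-5\right) \left(-8\right) = 2 \cdot 0 \cdot 1 - -80 = 2 \cdot 0 + 80 = 0 + 80 = 80$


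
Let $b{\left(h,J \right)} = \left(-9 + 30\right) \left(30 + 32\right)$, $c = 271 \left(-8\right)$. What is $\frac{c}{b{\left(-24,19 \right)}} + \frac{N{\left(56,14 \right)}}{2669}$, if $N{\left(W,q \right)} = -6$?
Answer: $- \frac{2897102}{1737519} \approx -1.6674$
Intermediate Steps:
$c = -2168$
$b{\left(h,J \right)} = 1302$ ($b{\left(h,J \right)} = 21 \cdot 62 = 1302$)
$\frac{c}{b{\left(-24,19 \right)}} + \frac{N{\left(56,14 \right)}}{2669} = - \frac{2168}{1302} - \frac{6}{2669} = \left(-2168\right) \frac{1}{1302} - \frac{6}{2669} = - \frac{1084}{651} - \frac{6}{2669} = - \frac{2897102}{1737519}$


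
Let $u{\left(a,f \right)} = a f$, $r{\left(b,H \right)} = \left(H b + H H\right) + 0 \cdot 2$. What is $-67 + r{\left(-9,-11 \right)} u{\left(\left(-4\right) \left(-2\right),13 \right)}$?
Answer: $22813$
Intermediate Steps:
$r{\left(b,H \right)} = H^{2} + H b$ ($r{\left(b,H \right)} = \left(H b + H^{2}\right) + 0 = \left(H^{2} + H b\right) + 0 = H^{2} + H b$)
$-67 + r{\left(-9,-11 \right)} u{\left(\left(-4\right) \left(-2\right),13 \right)} = -67 + - 11 \left(-11 - 9\right) \left(-4\right) \left(-2\right) 13 = -67 + \left(-11\right) \left(-20\right) 8 \cdot 13 = -67 + 220 \cdot 104 = -67 + 22880 = 22813$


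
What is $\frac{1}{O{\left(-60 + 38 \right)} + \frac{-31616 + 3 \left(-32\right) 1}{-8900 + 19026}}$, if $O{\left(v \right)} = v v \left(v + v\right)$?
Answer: $- \frac{5063}{107837504} \approx -4.695 \cdot 10^{-5}$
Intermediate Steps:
$O{\left(v \right)} = 2 v^{3}$ ($O{\left(v \right)} = v^{2} \cdot 2 v = 2 v^{3}$)
$\frac{1}{O{\left(-60 + 38 \right)} + \frac{-31616 + 3 \left(-32\right) 1}{-8900 + 19026}} = \frac{1}{2 \left(-60 + 38\right)^{3} + \frac{-31616 + 3 \left(-32\right) 1}{-8900 + 19026}} = \frac{1}{2 \left(-22\right)^{3} + \frac{-31616 - 96}{10126}} = \frac{1}{2 \left(-10648\right) + \left(-31616 - 96\right) \frac{1}{10126}} = \frac{1}{-21296 - \frac{15856}{5063}} = \frac{1}{- \frac{107837504}{5063}} = - \frac{5063}{107837504}$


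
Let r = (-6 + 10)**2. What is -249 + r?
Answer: -233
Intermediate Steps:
r = 16 (r = 4**2 = 16)
-249 + r = -249 + 16 = -233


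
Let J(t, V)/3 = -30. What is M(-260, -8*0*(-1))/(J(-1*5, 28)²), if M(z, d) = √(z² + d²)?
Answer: 13/405 ≈ 0.032099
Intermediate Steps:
J(t, V) = -90 (J(t, V) = 3*(-30) = -90)
M(z, d) = √(d² + z²)
M(-260, -8*0*(-1))/(J(-1*5, 28)²) = √((-8*0*(-1))² + (-260)²)/((-90)²) = √((0*(-1))² + 67600)/8100 = √(0² + 67600)*(1/8100) = √(0 + 67600)*(1/8100) = √67600*(1/8100) = 260*(1/8100) = 13/405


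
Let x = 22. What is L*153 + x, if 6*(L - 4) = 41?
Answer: 3359/2 ≈ 1679.5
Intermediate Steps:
L = 65/6 (L = 4 + (⅙)*41 = 4 + 41/6 = 65/6 ≈ 10.833)
L*153 + x = (65/6)*153 + 22 = 3315/2 + 22 = 3359/2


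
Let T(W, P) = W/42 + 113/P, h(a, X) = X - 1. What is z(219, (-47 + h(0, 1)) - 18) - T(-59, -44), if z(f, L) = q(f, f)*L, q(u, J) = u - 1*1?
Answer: -13089409/924 ≈ -14166.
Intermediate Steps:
h(a, X) = -1 + X
q(u, J) = -1 + u (q(u, J) = u - 1 = -1 + u)
T(W, P) = 113/P + W/42 (T(W, P) = W*(1/42) + 113/P = W/42 + 113/P = 113/P + W/42)
z(f, L) = L*(-1 + f) (z(f, L) = (-1 + f)*L = L*(-1 + f))
z(219, (-47 + h(0, 1)) - 18) - T(-59, -44) = ((-47 + (-1 + 1)) - 18)*(-1 + 219) - (113/(-44) + (1/42)*(-59)) = ((-47 + 0) - 18)*218 - (113*(-1/44) - 59/42) = (-47 - 18)*218 - (-113/44 - 59/42) = -65*218 - 1*(-3671/924) = -14170 + 3671/924 = -13089409/924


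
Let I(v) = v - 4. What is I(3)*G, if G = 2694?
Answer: -2694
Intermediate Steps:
I(v) = -4 + v
I(3)*G = (-4 + 3)*2694 = -1*2694 = -2694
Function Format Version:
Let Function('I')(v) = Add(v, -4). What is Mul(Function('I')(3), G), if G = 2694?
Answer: -2694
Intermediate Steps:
Function('I')(v) = Add(-4, v)
Mul(Function('I')(3), G) = Mul(Add(-4, 3), 2694) = Mul(-1, 2694) = -2694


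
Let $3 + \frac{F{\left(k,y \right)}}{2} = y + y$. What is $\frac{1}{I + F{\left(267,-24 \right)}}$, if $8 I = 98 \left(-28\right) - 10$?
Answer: $- \frac{4}{1785} \approx -0.0022409$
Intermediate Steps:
$F{\left(k,y \right)} = -6 + 4 y$ ($F{\left(k,y \right)} = -6 + 2 \left(y + y\right) = -6 + 2 \cdot 2 y = -6 + 4 y$)
$I = - \frac{1377}{4}$ ($I = \frac{98 \left(-28\right) - 10}{8} = \frac{-2744 - 10}{8} = \frac{1}{8} \left(-2754\right) = - \frac{1377}{4} \approx -344.25$)
$\frac{1}{I + F{\left(267,-24 \right)}} = \frac{1}{- \frac{1377}{4} + \left(-6 + 4 \left(-24\right)\right)} = \frac{1}{- \frac{1377}{4} - 102} = \frac{1}{- \frac{1785}{4}} = - \frac{4}{1785}$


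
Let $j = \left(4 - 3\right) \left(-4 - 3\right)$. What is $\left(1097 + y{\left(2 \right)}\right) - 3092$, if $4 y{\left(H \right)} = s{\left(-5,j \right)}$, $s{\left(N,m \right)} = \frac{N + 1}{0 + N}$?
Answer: $- \frac{9974}{5} \approx -1994.8$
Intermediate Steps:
$j = -7$ ($j = 1 \left(-7\right) = -7$)
$s{\left(N,m \right)} = \frac{1 + N}{N}$
$y{\left(H \right)} = \frac{1}{5}$ ($y{\left(H \right)} = \frac{\frac{1}{-5} \left(1 - 5\right)}{4} = \frac{\left(- \frac{1}{5}\right) \left(-4\right)}{4} = \frac{1}{4} \cdot \frac{4}{5} = \frac{1}{5}$)
$\left(1097 + y{\left(2 \right)}\right) - 3092 = \left(1097 + \frac{1}{5}\right) - 3092 = \frac{5486}{5} - 3092 = - \frac{9974}{5}$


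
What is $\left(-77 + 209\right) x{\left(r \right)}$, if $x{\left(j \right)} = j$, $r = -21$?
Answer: $-2772$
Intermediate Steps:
$\left(-77 + 209\right) x{\left(r \right)} = \left(-77 + 209\right) \left(-21\right) = 132 \left(-21\right) = -2772$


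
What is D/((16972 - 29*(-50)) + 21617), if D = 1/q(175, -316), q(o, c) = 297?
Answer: 1/11891583 ≈ 8.4093e-8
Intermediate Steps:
D = 1/297 ≈ 0.0033670
D/((16972 - 29*(-50)) + 21617) = 1/(297*((16972 - 29*(-50)) + 21617)) = 1/(297*((16972 + 1450) + 21617)) = 1/(297*(18422 + 21617)) = (1/297)/40039 = (1/297)*(1/40039) = 1/11891583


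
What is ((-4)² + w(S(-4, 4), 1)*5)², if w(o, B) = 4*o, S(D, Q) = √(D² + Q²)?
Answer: 13056 + 2560*√2 ≈ 16676.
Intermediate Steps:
((-4)² + w(S(-4, 4), 1)*5)² = ((-4)² + (4*√((-4)² + 4²))*5)² = (16 + (4*√(16 + 16))*5)² = (16 + (4*√32)*5)² = (16 + (4*(4*√2))*5)² = (16 + (16*√2)*5)² = (16 + 80*√2)²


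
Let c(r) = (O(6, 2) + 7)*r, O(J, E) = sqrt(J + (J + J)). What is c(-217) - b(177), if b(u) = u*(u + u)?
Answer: -64177 - 651*sqrt(2) ≈ -65098.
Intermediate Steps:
b(u) = 2*u**2 (b(u) = u*(2*u) = 2*u**2)
O(J, E) = sqrt(3)*sqrt(J) (O(J, E) = sqrt(J + 2*J) = sqrt(3*J) = sqrt(3)*sqrt(J))
c(r) = r*(7 + 3*sqrt(2)) (c(r) = (sqrt(3)*sqrt(6) + 7)*r = (3*sqrt(2) + 7)*r = (7 + 3*sqrt(2))*r = r*(7 + 3*sqrt(2)))
c(-217) - b(177) = -217*(7 + 3*sqrt(2)) - 2*177**2 = (-1519 - 651*sqrt(2)) - 2*31329 = (-1519 - 651*sqrt(2)) - 1*62658 = (-1519 - 651*sqrt(2)) - 62658 = -64177 - 651*sqrt(2)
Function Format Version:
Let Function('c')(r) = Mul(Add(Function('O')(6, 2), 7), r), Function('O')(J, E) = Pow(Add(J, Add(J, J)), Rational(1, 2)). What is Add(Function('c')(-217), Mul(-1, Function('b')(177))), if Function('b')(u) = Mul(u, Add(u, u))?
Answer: Add(-64177, Mul(-651, Pow(2, Rational(1, 2)))) ≈ -65098.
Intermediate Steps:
Function('b')(u) = Mul(2, Pow(u, 2)) (Function('b')(u) = Mul(u, Mul(2, u)) = Mul(2, Pow(u, 2)))
Function('O')(J, E) = Mul(Pow(3, Rational(1, 2)), Pow(J, Rational(1, 2))) (Function('O')(J, E) = Pow(Add(J, Mul(2, J)), Rational(1, 2)) = Pow(Mul(3, J), Rational(1, 2)) = Mul(Pow(3, Rational(1, 2)), Pow(J, Rational(1, 2))))
Function('c')(r) = Mul(r, Add(7, Mul(3, Pow(2, Rational(1, 2))))) (Function('c')(r) = Mul(Add(Mul(Pow(3, Rational(1, 2)), Pow(6, Rational(1, 2))), 7), r) = Mul(Add(Mul(3, Pow(2, Rational(1, 2))), 7), r) = Mul(Add(7, Mul(3, Pow(2, Rational(1, 2)))), r) = Mul(r, Add(7, Mul(3, Pow(2, Rational(1, 2))))))
Add(Function('c')(-217), Mul(-1, Function('b')(177))) = Add(Mul(-217, Add(7, Mul(3, Pow(2, Rational(1, 2))))), Mul(-1, Mul(2, Pow(177, 2)))) = Add(Add(-1519, Mul(-651, Pow(2, Rational(1, 2)))), Mul(-1, Mul(2, 31329))) = Add(Add(-1519, Mul(-651, Pow(2, Rational(1, 2)))), Mul(-1, 62658)) = Add(Add(-1519, Mul(-651, Pow(2, Rational(1, 2)))), -62658) = Add(-64177, Mul(-651, Pow(2, Rational(1, 2))))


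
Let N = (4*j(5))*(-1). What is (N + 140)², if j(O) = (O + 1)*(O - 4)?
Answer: 13456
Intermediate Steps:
j(O) = (1 + O)*(-4 + O)
N = -24 (N = (4*(-4 + 5² - 3*5))*(-1) = (4*(-4 + 25 - 15))*(-1) = (4*6)*(-1) = 24*(-1) = -24)
(N + 140)² = (-24 + 140)² = 116² = 13456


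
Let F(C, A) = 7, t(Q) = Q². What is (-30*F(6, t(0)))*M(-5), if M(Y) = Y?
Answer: 1050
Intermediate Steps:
(-30*F(6, t(0)))*M(-5) = -30*7*(-5) = -210*(-5) = 1050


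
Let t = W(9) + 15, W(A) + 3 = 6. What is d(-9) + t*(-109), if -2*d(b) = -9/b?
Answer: -3925/2 ≈ -1962.5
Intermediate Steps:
d(b) = 9/(2*b) (d(b) = -(-9)/(2*b) = 9/(2*b))
W(A) = 3 (W(A) = -3 + 6 = 3)
t = 18 (t = 3 + 15 = 18)
d(-9) + t*(-109) = (9/2)/(-9) + 18*(-109) = (9/2)*(-1/9) - 1962 = -1/2 - 1962 = -3925/2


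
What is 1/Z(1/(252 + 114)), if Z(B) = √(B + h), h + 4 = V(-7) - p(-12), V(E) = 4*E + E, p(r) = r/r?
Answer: -I*√5357874/14639 ≈ -0.15812*I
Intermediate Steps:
p(r) = 1
V(E) = 5*E
h = -40 (h = -4 + (5*(-7) - 1*1) = -4 + (-35 - 1) = -4 - 36 = -40)
Z(B) = √(-40 + B) (Z(B) = √(B - 40) = √(-40 + B))
1/Z(1/(252 + 114)) = 1/(√(-40 + 1/(252 + 114))) = 1/(√(-40 + 1/366)) = 1/(√(-14639/366)) = 1/(I*√5357874/366) = -I*√5357874/14639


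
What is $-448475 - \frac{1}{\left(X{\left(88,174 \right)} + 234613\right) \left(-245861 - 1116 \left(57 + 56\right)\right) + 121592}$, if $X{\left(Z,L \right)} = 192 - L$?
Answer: $- \frac{39140806692458324}{87275336847} \approx -4.4848 \cdot 10^{5}$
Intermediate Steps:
$-448475 - \frac{1}{\left(X{\left(88,174 \right)} + 234613\right) \left(-245861 - 1116 \left(57 + 56\right)\right) + 121592} = -448475 - \frac{1}{\left(\left(192 - 174\right) + 234613\right) \left(-245861 - 1116 \left(57 + 56\right)\right) + 121592} = -448475 - \frac{1}{\left(\left(192 - 174\right) + 234613\right) \left(-245861 - 126108\right) + 121592} = -448475 - \frac{1}{\left(18 + 234613\right) \left(-245861 - 126108\right) + 121592} = -448475 - \frac{1}{234631 \left(-371969\right) + 121592} = -448475 - \frac{1}{-87275458439 + 121592} = -448475 - \frac{1}{-87275336847} = -448475 - - \frac{1}{87275336847} = -448475 + \frac{1}{87275336847} = - \frac{39140806692458324}{87275336847}$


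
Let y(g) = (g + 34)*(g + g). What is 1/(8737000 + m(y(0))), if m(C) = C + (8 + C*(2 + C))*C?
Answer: 1/8737000 ≈ 1.1446e-7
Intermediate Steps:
y(g) = 2*g*(34 + g) (y(g) = (34 + g)*(2*g) = 2*g*(34 + g))
m(C) = C + C*(8 + C*(2 + C))
1/(8737000 + m(y(0))) = 1/(8737000 + (2*0*(34 + 0))*(9 + (2*0*(34 + 0))² + 2*(2*0*(34 + 0)))) = 1/(8737000 + (2*0*34)*(9 + (2*0*34)² + 2*(2*0*34))) = 1/(8737000 + 0*(9 + 0² + 2*0)) = 1/(8737000 + 0*(9 + 0 + 0)) = 1/(8737000 + 0*9) = 1/(8737000 + 0) = 1/8737000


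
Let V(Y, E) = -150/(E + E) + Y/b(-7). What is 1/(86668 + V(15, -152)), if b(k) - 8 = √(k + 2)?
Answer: 46055868216/3991672808766943 + 115520*I*√5/3991672808766943 ≈ 1.1538e-5 + 6.4712e-11*I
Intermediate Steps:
b(k) = 8 + √(2 + k) (b(k) = 8 + √(k + 2) = 8 + √(2 + k))
V(Y, E) = -75/E + Y/(8 + I*√5) (V(Y, E) = -150/(E + E) + Y/(8 + √(2 - 7)) = -150*1/(2*E) + Y/(8 + √(-5)) = -75/E + Y/(8 + I*√5))
1/(86668 + V(15, -152)) = 1/(86668 + (-75/(-152) + 15/(8 + I*√5))) = 1/(86668 + (-75*(-1/152) + 15/(8 + I*√5))) = 1/(86668 + (75/152 + 15/(8 + I*√5))) = 1/(13173611/152 + 15/(8 + I*√5))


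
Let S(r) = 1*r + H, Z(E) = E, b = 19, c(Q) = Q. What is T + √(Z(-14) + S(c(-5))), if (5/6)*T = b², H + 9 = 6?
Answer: 2166/5 + I*√22 ≈ 433.2 + 4.6904*I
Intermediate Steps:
H = -3 (H = -9 + 6 = -3)
S(r) = -3 + r (S(r) = 1*r - 3 = r - 3 = -3 + r)
T = 2166/5 (T = (6/5)*19² = (6/5)*361 = 2166/5 ≈ 433.20)
T + √(Z(-14) + S(c(-5))) = 2166/5 + √(-14 + (-3 - 5)) = 2166/5 + √(-14 - 8) = 2166/5 + √(-22) = 2166/5 + I*√22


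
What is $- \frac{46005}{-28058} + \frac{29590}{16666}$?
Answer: $\frac{798477775}{233807314} \approx 3.4151$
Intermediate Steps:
$- \frac{46005}{-28058} + \frac{29590}{16666} = \left(-46005\right) \left(- \frac{1}{28058}\right) + 29590 \cdot \frac{1}{16666} = \frac{46005}{28058} + \frac{14795}{8333} = \frac{798477775}{233807314}$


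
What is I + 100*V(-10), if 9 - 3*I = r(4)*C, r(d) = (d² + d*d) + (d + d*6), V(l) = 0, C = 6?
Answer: -117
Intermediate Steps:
r(d) = 2*d² + 7*d (r(d) = (d² + d²) + (d + 6*d) = 2*d² + 7*d)
I = -117 (I = 3 - 4*(7 + 2*4)*6/3 = 3 - 4*(7 + 8)*6/3 = 3 - 4*15*6/3 = 3 - 20*6 = 3 - ⅓*360 = 3 - 120 = -117)
I + 100*V(-10) = -117 + 100*0 = -117 + 0 = -117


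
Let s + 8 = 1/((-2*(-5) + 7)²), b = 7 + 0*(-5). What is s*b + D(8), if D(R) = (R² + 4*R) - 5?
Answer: 10122/289 ≈ 35.024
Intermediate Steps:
D(R) = -5 + R² + 4*R
b = 7 (b = 7 + 0 = 7)
s = -2311/289 (s = -8 + 1/((-2*(-5) + 7)²) = -8 + 1/((10 + 7)²) = -8 + 1/(17²) = -8 + 1/289 = -2311/289 ≈ -7.9965)
s*b + D(8) = -2311/289*7 + (-5 + 8² + 4*8) = -16177/289 + (-5 + 64 + 32) = -16177/289 + 91 = 10122/289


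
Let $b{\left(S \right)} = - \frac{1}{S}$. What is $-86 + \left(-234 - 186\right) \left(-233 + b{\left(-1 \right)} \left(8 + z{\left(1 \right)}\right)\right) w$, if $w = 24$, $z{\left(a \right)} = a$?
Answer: $2257834$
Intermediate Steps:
$-86 + \left(-234 - 186\right) \left(-233 + b{\left(-1 \right)} \left(8 + z{\left(1 \right)}\right)\right) w = -86 + \left(-234 - 186\right) \left(-233 + - \frac{1}{-1} \left(8 + 1\right)\right) 24 = -86 + - 420 \left(-233 + \left(-1\right) \left(-1\right) 9\right) 24 = -86 + - 420 \left(-233 + 1 \cdot 9\right) 24 = -86 + - 420 \left(-233 + 9\right) 24 = -86 + \left(-420\right) \left(-224\right) 24 = -86 + 94080 \cdot 24 = -86 + 2257920 = 2257834$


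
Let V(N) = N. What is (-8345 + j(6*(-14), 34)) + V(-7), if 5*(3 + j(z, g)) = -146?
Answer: -41921/5 ≈ -8384.2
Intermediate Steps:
j(z, g) = -161/5 (j(z, g) = -3 + (1/5)*(-146) = -3 - 146/5 = -161/5)
(-8345 + j(6*(-14), 34)) + V(-7) = (-8345 - 161/5) - 7 = -41886/5 - 7 = -41921/5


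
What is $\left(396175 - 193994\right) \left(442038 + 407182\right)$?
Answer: $171696148820$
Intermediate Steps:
$\left(396175 - 193994\right) \left(442038 + 407182\right) = 202181 \cdot 849220 = 171696148820$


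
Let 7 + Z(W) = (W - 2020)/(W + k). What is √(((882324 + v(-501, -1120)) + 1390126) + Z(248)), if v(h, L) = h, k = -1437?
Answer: √3211894223090/1189 ≈ 1507.3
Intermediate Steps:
Z(W) = -7 + (-2020 + W)/(-1437 + W) (Z(W) = -7 + (W - 2020)/(W - 1437) = -7 + (-2020 + W)/(-1437 + W))
√(((882324 + v(-501, -1120)) + 1390126) + Z(248)) = √(((882324 - 501) + 1390126) + (8039 - 6*248)/(-1437 + 248)) = √((881823 + 1390126) + (8039 - 1488)/(-1189)) = √(2271949 - 1/1189*6551) = √(2271949 - 6551/1189) = √(2701340810/1189) = √3211894223090/1189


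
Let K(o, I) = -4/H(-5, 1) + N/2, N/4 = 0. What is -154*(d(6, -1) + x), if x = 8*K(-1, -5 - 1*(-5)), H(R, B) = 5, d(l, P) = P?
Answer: 5698/5 ≈ 1139.6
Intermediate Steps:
N = 0 (N = 4*0 = 0)
K(o, I) = -⅘ (K(o, I) = -4/5 + 0/2 = -4*⅕ + 0*(½) = -⅘ + 0 = -⅘)
x = -32/5 (x = 8*(-⅘) = -32/5 ≈ -6.4000)
-154*(d(6, -1) + x) = -154*(-1 - 32/5) = -154*(-37/5) = 5698/5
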